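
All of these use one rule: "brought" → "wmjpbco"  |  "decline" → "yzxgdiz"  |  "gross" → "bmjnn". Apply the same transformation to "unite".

Compare letters: b→w is +21, r→m is +21, o→j is +21 — a constant shift. Each letter is shifted forward by 21 in the alphabet (a Caesar shift of +21).
For unite: u+21=p, n+21=i, i+21=d, t+21=o, e+21=z.

pidoz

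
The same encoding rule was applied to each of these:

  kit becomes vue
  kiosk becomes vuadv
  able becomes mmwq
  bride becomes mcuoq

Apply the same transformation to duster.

ogdeqc

Vowels shift forward by 12 and consonants shift forward by 11.
On duster: d(cons)+11=o, u(vowel)+12=g, s(cons)+11=d, t(cons)+11=e, e(vowel)+12=q, r(cons)+11=c.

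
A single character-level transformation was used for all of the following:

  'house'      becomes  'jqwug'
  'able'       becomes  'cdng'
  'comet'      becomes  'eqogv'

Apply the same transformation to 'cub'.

This is a Caesar cipher with shift 2.
Applying it to cub: c+2=e, u+2=w, b+2=d.

ewd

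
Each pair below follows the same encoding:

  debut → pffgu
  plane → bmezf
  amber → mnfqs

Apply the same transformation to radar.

dbhms

Shifts by position in debut: pos 0: d→p (+12), pos 1: e→f (+1), pos 2: b→f (+4), pos 3: u→g (+12), pos 4: t→u (+1) — repeating every 3. It's a Vigenère-style cipher with numeric key [12,1,4]: position i shifts by key[i mod 3].
Applying it to radar: r+12=d, a+1=b, d+4=h, a+12=m, r+1=s.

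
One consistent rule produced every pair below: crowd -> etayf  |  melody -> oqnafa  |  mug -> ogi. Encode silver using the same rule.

uunxqt

The shift depends on letter class: consonant c→e is +2, but vowel o→a is +12. Vowels shift forward by 12 and consonants shift forward by 2.
For silver: s(cons)+2=u, i(vowel)+12=u, l(cons)+2=n, v(cons)+2=x, e(vowel)+12=q, r(cons)+2=t.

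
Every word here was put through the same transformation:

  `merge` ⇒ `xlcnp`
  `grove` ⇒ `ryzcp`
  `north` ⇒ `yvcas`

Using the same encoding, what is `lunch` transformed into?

It's a Vigenère-style cipher with numeric key [11,7]: position i shifts by key[i mod 2].
Applying it to lunch: l+11=w, u+7=b, n+11=y, c+7=j, h+11=s.

wbyjs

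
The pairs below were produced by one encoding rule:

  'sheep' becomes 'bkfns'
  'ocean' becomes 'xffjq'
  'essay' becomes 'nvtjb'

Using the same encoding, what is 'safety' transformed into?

Shifts by position in sheep: pos 0: s→b (+9), pos 1: h→k (+3), pos 2: e→f (+1), pos 3: e→n (+9), pos 4: p→s (+3) — repeating every 3. A repeating key of period 3 is used — shifts +9, +3, +1 over and over.
Applying it to safety: s+9=b, a+3=d, f+1=g, e+9=n, t+3=w, y+1=z.

bdgnwz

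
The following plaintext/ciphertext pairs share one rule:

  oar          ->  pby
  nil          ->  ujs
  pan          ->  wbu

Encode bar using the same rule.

The shift depends on letter class: consonant r→y is +7, but vowel o→p is +1. The rule splits by letter class: vowels +1, consonants +7.
Applying it to bar: b(cons)+7=i, a(vowel)+1=b, r(cons)+7=y.

iby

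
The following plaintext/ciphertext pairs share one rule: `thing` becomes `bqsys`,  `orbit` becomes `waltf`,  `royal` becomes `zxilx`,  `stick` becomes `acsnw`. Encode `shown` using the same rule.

aqyhz

In thing: t→b is +8, h→q is +9, i→s is +10, n→y is +11 — the shift increases by 1 each position. The shift increases by 1 at each position, starting from +8: 8, 9, 10, ….
Applying it to shown: s+8=a, h+9=q, o+10=y, w+11=h, n+12=z.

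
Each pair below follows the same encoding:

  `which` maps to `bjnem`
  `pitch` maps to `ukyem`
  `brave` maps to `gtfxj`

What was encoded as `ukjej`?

piece

Shifts by position in which: pos 0: w→b (+5), pos 1: h→j (+2), pos 2: i→n (+5), pos 3: c→e (+2) — repeating every 2. It's a Vigenère-style cipher with numeric key [5,2]: position i shifts by key[i mod 2].
Decoding ukjej: u−5=p, k−2=i, j−5=e, e−2=c, j−5=e.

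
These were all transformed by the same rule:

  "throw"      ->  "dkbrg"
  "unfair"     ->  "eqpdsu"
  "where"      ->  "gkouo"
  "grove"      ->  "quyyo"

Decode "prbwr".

forth

Shifts by position in throw: pos 0: t→d (+10), pos 1: h→k (+3), pos 2: r→b (+10), pos 3: o→r (+3) — repeating every 2. The shifts repeat in a cycle of length 2: positions 0,1,… shift by +10, +3, then the pattern repeats.
Decoding prbwr: p−10=f, r−3=o, b−10=r, w−3=t, r−10=h.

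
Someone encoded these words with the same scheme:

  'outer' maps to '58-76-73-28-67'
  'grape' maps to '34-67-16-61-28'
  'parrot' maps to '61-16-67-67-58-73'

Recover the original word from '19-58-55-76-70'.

Each letter becomes 3×(its alphabet position, a=1..z=26) + 13.
Decoding 19-58-55-76-70: 19→(19−13)÷3=2=b, 58→(58−13)÷3=15=o, 55→(55−13)÷3=14=n, 76→(76−13)÷3=21=u, 70→(70−13)÷3=19=s.

bonus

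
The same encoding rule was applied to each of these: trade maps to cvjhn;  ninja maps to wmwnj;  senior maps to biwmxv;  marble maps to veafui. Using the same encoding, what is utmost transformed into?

A repeating key of period 2 is used — shifts +9, +4 over and over.
Applying it to utmost: u+9=d, t+4=x, m+9=v, o+4=s, s+9=b, t+4=x.

dxvsbx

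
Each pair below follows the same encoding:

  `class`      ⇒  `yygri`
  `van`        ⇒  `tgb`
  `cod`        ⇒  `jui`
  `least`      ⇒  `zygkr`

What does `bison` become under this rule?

tuyoh

The output letters match the input read backwards, each shifted +6: class reversed is ssalc. Read the word backwards and shift each letter +6.
On bison: reverse → nosib; then shift: n+6=t, o+6=u, s+6=y, i+6=o, b+6=h.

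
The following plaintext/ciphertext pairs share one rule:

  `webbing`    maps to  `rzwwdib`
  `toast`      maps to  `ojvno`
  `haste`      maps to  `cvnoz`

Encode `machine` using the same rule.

hvxcdiz

Compare letters: w→r is +21, e→z is +21, b→w is +21 — a constant shift. This is a Caesar cipher with shift 21.
For machine: m+21=h, a+21=v, c+21=x, h+21=c, i+21=d, n+21=i, e+21=z.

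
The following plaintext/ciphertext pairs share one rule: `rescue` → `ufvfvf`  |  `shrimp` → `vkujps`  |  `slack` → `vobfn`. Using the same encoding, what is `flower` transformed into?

The shift depends on letter class: consonant r→u is +3, but vowel e→f is +1. Vowels shift forward by 1 and consonants shift forward by 3.
For flower: f(cons)+3=i, l(cons)+3=o, o(vowel)+1=p, w(cons)+3=z, e(vowel)+1=f, r(cons)+3=u.

iopzfu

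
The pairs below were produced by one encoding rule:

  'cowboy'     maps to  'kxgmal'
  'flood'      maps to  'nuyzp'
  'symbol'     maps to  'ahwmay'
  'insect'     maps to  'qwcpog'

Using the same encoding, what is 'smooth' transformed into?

avyzfu

In cowboy: c→k is +8, o→x is +9, w→g is +10, b→m is +11 — the shift increases by 1 each position. Each letter shifts forward by (position + 8), i.e. 8, 9, 10, … — the shift grows by one for each successive letter.
On smooth: s+8=a, m+9=v, o+10=y, o+11=z, t+12=f, h+13=u.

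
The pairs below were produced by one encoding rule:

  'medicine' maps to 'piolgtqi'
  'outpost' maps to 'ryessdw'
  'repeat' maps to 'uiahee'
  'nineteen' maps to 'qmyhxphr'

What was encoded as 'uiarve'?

report

Shifts by position in medicine: pos 0: m→p (+3), pos 1: e→i (+4), pos 2: d→o (+11), pos 3: i→l (+3), pos 4: c→g (+4), pos 5: i→t (+11) — repeating every 3. It's a Vigenère-style cipher with numeric key [3,4,11]: position i shifts by key[i mod 3].
Reversing it on uiarve: u−3=r, i−4=e, a−11=p, r−3=o, v−4=r, e−11=t.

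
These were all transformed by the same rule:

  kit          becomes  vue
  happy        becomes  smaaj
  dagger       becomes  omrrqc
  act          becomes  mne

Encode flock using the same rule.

The shift depends on letter class: consonant k→v is +11, but vowel i→u is +12. The rule splits by letter class: vowels +12, consonants +11.
Applying it to flock: f(cons)+11=q, l(cons)+11=w, o(vowel)+12=a, c(cons)+11=n, k(cons)+11=v.

qwanv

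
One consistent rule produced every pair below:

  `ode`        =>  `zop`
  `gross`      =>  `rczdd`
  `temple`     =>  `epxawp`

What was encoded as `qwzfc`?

flour

Compare letters: o→z is +11, d→o is +11, e→p is +11 — a constant shift. It's a constant shift of +11 (ROT11).
Undoing it on qwzfc: q−11=f, w−11=l, z−11=o, f−11=u, c−11=r.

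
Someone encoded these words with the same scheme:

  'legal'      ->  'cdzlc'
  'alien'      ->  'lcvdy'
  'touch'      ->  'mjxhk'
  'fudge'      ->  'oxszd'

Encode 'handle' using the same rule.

klyscd

This is an affine cipher: with a=0,…,z=25, each position x becomes (11x+11) mod 26.
Applying it to handle: h(7)→11·7+11≡10=k; a(0)→11·0+11≡11=l; n(13)→11·13+11≡24=y; d(3)→11·3+11≡18=s; l(11)→11·11+11≡2=c; e(4)→11·4+11≡3=d (all mod 26).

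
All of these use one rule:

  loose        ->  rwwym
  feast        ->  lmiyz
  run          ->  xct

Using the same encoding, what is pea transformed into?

vmi

The shift depends on letter class: consonant l→r is +6, but vowel o→w is +8. Two shifts are in play — +8 for a/e/i/o/u, +6 for every other letter.
For pea: p(cons)+6=v, e(vowel)+8=m, a(vowel)+8=i.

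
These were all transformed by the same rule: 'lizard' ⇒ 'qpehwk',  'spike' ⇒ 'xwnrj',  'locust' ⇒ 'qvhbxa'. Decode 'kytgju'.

frozen

Shifts by position in lizard: pos 0: l→q (+5), pos 1: i→p (+7), pos 2: z→e (+5), pos 3: a→h (+7) — repeating every 2. The shifts repeat in a cycle of length 2: positions 0,1,… shift by +5, +7, then the pattern repeats.
Decoding kytgju: k−5=f, y−7=r, t−5=o, g−7=z, j−5=e, u−7=n.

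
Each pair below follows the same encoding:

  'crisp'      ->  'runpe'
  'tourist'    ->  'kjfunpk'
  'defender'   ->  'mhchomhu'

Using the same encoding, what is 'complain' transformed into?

rjteybno

c(2)→r(17) and r(17)→u(20) fit y≡21x+1 (mod 26); the inverse of 21 mod 26 is 5. Each letter's alphabet position (a=0..z=25) is mapped through 21·x+1 mod 26 — an affine cipher.
On complain: c(2)→21·2+1≡17=r; o(14)→21·14+1≡9=j; m(12)→21·12+1≡19=t; p(15)→21·15+1≡4=e; l(11)→21·11+1≡24=y; a(0)→21·0+1≡1=b; i(8)→21·8+1≡13=n; n(13)→21·13+1≡14=o (all mod 26).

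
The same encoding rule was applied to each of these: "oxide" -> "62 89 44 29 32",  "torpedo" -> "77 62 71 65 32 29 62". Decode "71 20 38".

With a=1..z=26, the number is 3·pos + 17.
Reversing it on 71 20 38: 71→(71−17)÷3=18=r, 20→(20−17)÷3=1=a, 38→(38−17)÷3=7=g.

rag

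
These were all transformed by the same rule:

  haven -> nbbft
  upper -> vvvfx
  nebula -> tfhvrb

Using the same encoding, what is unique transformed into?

The shift depends on letter class: consonant h→n is +6, but vowel a→b is +1. Vowels shift forward by 1 and consonants shift forward by 6.
For unique: u(vowel)+1=v, n(cons)+6=t, i(vowel)+1=j, q(cons)+6=w, u(vowel)+1=v, e(vowel)+1=f.

vtjwvf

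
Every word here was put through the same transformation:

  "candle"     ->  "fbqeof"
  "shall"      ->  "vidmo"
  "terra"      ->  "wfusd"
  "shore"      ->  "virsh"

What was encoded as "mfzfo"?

jewel

It's a Vigenère-style cipher with numeric key [3,1]: position i shifts by key[i mod 2].
Reversing it on mfzfo: m−3=j, f−1=e, z−3=w, f−1=e, o−3=l.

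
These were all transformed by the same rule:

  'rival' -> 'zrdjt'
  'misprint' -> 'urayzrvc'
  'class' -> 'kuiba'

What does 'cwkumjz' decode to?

unclear

A repeating key of period 2 is used — shifts +8, +9 over and over.
Decoding cwkumjz: c−8=u, w−9=n, k−8=c, u−9=l, m−8=e, j−9=a, z−8=r.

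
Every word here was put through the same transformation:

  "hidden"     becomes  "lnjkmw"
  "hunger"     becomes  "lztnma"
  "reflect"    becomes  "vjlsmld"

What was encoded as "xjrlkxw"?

In hidden: h→l is +4, i→n is +5, d→j is +6, d→k is +7 — the shift increases by 1 each position. The shift increases by 1 at each position, starting from +4: 4, 5, 6, ….
Decoding xjrlkxw: x−4=t, j−5=e, r−6=l, l−7=e, k−8=c, x−9=o, w−10=m.

telecom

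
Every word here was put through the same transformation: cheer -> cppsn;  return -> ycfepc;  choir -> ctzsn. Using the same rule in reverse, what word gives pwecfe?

turtle

Two steps: reverse the string, then apply a Caesar shift of +11.
Reversing it on pwecfe: shift back: p−11=e, w−11=l, e−11=t, c−11=r, f−11=u, e−11=t → eltrut; then reverse → turtle.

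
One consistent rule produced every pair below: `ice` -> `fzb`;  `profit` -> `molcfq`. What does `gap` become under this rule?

Compare letters: i→f is +23, c→z is +23, e→b is +23 — a constant shift. It's a constant shift of +23 (ROT23).
For gap: g+23=d, a+23=x, p+23=m.

dxm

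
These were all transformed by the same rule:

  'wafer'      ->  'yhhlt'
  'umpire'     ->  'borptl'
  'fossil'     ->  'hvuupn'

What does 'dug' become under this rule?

fbi

The shift depends on letter class: consonant w→y is +2, but vowel a→h is +7. The rule splits by letter class: vowels +7, consonants +2.
Applying it to dug: d(cons)+2=f, u(vowel)+7=b, g(cons)+2=i.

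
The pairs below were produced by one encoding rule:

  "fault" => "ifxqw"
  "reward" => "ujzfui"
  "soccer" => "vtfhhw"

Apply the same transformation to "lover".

The shifts repeat in a cycle of length 2: positions 0,1,… shift by +3, +5, then the pattern repeats.
For lover: l+3=o, o+5=t, v+3=y, e+5=j, r+3=u.

otyju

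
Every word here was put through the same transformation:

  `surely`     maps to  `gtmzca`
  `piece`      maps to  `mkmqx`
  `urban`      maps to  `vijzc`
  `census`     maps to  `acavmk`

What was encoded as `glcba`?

study

The output letters match the input read backwards, each shifted +8: surely reversed is ylerus. The word is reversed, then every letter is shifted forward by 8.
Decoding glcba: shift back: g−8=y, l−8=d, c−8=u, b−8=t, a−8=s → yduts; then reverse → study.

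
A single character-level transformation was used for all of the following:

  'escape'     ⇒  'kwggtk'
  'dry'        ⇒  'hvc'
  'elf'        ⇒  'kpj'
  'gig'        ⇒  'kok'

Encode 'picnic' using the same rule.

togrog

The shift depends on letter class: consonant s→w is +4, but vowel e→k is +6. Vowels shift forward by 6 and consonants shift forward by 4.
For picnic: p(cons)+4=t, i(vowel)+6=o, c(cons)+4=g, n(cons)+4=r, i(vowel)+6=o, c(cons)+4=g.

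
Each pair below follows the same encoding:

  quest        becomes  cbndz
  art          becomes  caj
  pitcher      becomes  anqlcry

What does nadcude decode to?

The output letters match the input read backwards, each shifted +9: quest reversed is tseuq. The word is reversed, then every letter is shifted forward by 9.
Reversing it on nadcude: shift back: n−9=e, a−9=r, d−9=u, c−9=t, u−9=l, d−9=u, e−9=v → erutluv; then reverse → vulture.

vulture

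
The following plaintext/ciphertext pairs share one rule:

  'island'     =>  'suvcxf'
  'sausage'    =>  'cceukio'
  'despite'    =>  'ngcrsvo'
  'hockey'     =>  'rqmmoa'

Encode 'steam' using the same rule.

Shifts by position in island: pos 0: i→s (+10), pos 1: s→u (+2), pos 2: l→v (+10), pos 3: a→c (+2) — repeating every 2. A repeating key of period 2 is used — shifts +10, +2 over and over.
Applying it to steam: s+10=c, t+2=v, e+10=o, a+2=c, m+10=w.

cvocw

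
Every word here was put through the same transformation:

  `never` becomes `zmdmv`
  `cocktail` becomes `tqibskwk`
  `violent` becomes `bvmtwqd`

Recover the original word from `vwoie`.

wagon

Two steps: reverse the string, then apply a Caesar shift of +8.
Undoing it on vwoie: shift back: v−8=n, w−8=o, o−8=g, i−8=a, e−8=w → nogaw; then reverse → wagon.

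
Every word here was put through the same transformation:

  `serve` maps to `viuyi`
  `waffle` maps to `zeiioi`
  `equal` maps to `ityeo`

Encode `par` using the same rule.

Vowels shift forward by 4 and consonants shift forward by 3.
On par: p(cons)+3=s, a(vowel)+4=e, r(cons)+3=u.

seu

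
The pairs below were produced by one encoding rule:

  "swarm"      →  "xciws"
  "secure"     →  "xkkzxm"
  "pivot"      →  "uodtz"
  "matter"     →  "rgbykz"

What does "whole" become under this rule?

bnwqk

The shifts repeat in a cycle of length 3: positions 0,1,… shift by +5, +6, +8, then the pattern repeats.
On whole: w+5=b, h+6=n, o+8=w, l+5=q, e+6=k.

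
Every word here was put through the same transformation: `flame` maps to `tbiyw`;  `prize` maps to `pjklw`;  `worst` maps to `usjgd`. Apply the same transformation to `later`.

Treating letters as 0–25, the rule is x ↦ 23x + 8 (mod 26).
On later: l(11)→23·11+8≡1=b; a(0)→23·0+8≡8=i; t(19)→23·19+8≡3=d; e(4)→23·4+8≡22=w; r(17)→23·17+8≡9=j (all mod 26).

bidwj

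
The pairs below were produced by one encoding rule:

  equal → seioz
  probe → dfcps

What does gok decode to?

Compare letters: e→s is +14, q→e is +14, u→i is +14 — a constant shift. Each letter is shifted forward by 14 in the alphabet (a Caesar shift of +14).
Reversing it on gok: g−14=s, o−14=a, k−14=w.

saw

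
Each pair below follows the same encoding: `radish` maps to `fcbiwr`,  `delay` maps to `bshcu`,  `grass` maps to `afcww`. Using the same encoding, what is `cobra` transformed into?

kgtfc

r(17)→f(5) and a(0)→c(2) fit y≡17x+2 (mod 26); the inverse of 17 mod 26 is 23. Each letter's alphabet position (a=0..z=25) is mapped through 17·x+2 mod 26 — an affine cipher.
Applying it to cobra: c(2)→17·2+2≡10=k; o(14)→17·14+2≡6=g; b(1)→17·1+2≡19=t; r(17)→17·17+2≡5=f; a(0)→17·0+2≡2=c (all mod 26).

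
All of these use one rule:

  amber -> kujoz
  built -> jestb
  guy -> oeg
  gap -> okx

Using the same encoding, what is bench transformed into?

The shift depends on letter class: consonant m→u is +8, but vowel a→k is +10. Two shifts are in play — +10 for a/e/i/o/u, +8 for every other letter.
Applying it to bench: b(cons)+8=j, e(vowel)+10=o, n(cons)+8=v, c(cons)+8=k, h(cons)+8=p.

jovkp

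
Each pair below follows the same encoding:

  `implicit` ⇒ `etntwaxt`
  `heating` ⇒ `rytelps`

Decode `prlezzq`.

Two steps: reverse the string, then apply a Caesar shift of +11.
Reversing it on prlezzq: shift back: p−11=e, r−11=g, l−11=a, e−11=t, z−11=o, z−11=o, q−11=f → egatoof; then reverse → footage.

footage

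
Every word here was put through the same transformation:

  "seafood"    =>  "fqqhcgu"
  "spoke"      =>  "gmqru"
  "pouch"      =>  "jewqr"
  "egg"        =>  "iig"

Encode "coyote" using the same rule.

gvqaqe

The output letters match the input read backwards, each shifted +2: seafood reversed is doofaes. Read the word backwards and shift each letter +2.
Applying it to coyote: reverse → etoyoc; then shift: e+2=g, t+2=v, o+2=q, y+2=a, o+2=q, c+2=e.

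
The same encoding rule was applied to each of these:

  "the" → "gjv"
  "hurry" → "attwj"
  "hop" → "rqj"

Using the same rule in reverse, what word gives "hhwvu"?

The output letters match the input read backwards, each shifted +2: the reversed is eht. Read the word backwards and shift each letter +2.
Decoding hhwvu: shift back: h−2=f, h−2=f, w−2=u, v−2=t, u−2=s → ffuts; then reverse → stuff.

stuff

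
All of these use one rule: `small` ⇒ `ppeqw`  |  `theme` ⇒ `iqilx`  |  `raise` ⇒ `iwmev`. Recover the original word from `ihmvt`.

The output letters match the input read backwards, each shifted +4: small reversed is llams. Two steps: reverse the string, then apply a Caesar shift of +4.
Reversing it on ihmvt: shift back: i−4=e, h−4=d, m−4=i, v−4=r, t−4=p → edirp; then reverse → pride.

pride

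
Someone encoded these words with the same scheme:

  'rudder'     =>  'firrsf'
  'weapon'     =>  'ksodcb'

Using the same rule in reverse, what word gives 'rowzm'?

This is a Caesar cipher with shift 14.
Reversing it on rowzm: r−14=d, o−14=a, w−14=i, z−14=l, m−14=y.

daily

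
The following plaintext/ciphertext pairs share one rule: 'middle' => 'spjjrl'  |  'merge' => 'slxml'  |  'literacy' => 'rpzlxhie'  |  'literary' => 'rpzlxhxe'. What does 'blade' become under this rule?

hrhjl

The shift depends on letter class: consonant m→s is +6, but vowel i→p is +7. Vowels shift forward by 7 and consonants shift forward by 6.
On blade: b(cons)+6=h, l(cons)+6=r, a(vowel)+7=h, d(cons)+6=j, e(vowel)+7=l.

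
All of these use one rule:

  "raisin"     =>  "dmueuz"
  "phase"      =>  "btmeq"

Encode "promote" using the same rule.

Compare letters: r→d is +12, a→m is +12, i→u is +12 — a constant shift. Each letter is shifted forward by 12 in the alphabet (a Caesar shift of +12).
On promote: p+12=b, r+12=d, o+12=a, m+12=y, o+12=a, t+12=f, e+12=q.

bdayafq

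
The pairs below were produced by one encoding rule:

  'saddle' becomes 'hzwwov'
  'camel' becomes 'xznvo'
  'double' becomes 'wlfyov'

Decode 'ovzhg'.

Each pair mirrors across the alphabet (s↔h, a↔z, d↔w): positions sum to 25. This is the alphabet-reversal cipher (Atbash): a becomes z, b becomes y, etc.
Undoing it on ovzhg: o↔l, v↔e, z↔a, h↔s, g↔t.

least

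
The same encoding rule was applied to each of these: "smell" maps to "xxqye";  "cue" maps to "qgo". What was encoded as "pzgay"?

mound

Read the word backwards and shift each letter +12.
Reversing it on pzgay: shift back: p−12=d, z−12=n, g−12=u, a−12=o, y−12=m → dnuom; then reverse → mound.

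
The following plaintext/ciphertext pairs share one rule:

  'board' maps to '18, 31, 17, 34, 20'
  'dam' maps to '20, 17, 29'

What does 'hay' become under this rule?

24, 17, 41

Each letter is replaced by its alphabet position (a=1..z=26) + 16.
For hay: h=8→24, a=1→17, y=25→41.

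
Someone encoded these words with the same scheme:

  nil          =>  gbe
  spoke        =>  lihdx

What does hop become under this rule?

It's a constant shift of +19 (ROT19).
On hop: h+19=a, o+19=h, p+19=i.

ahi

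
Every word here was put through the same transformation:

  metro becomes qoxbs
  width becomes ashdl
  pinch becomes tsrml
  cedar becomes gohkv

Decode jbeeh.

fraud

Shifts by position in metro: pos 0: m→q (+4), pos 1: e→o (+10), pos 2: t→x (+4), pos 3: r→b (+10) — repeating every 2. It's a Vigenère-style cipher with numeric key [4,10]: position i shifts by key[i mod 2].
Undoing it on jbeeh: j−4=f, b−10=r, e−4=a, e−10=u, h−4=d.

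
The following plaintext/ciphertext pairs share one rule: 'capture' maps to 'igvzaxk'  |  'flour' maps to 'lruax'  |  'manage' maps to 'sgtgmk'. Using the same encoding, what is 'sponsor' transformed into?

Compare letters: c→i is +6, a→g is +6, p→v is +6 — a constant shift. Every letter moves 6 places later in the alphabet, wrapping around z→a.
On sponsor: s+6=y, p+6=v, o+6=u, n+6=t, s+6=y, o+6=u, r+6=x.

yvutyux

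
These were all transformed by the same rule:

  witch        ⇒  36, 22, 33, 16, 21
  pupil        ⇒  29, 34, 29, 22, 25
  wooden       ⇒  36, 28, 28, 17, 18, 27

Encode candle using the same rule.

16, 14, 27, 17, 25, 18

Each letter is replaced by its alphabet position (a=1..z=26) + 13.
For candle: c=3→16, a=1→14, n=14→27, d=4→17, l=12→25, e=5→18.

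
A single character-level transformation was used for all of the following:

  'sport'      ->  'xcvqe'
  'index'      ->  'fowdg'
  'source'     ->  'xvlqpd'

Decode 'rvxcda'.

s(18)→x(23) and p(15)→c(2) fit y≡7x+1 (mod 26); the inverse of 7 mod 26 is 15. Treating letters as 0–25, the rule is x ↦ 7x + 1 (mod 26).
Undoing it on rvxcda: r(17)→15·(17−1)≡6=g; v(21)→15·(21−1)≡14=o; x(23)→15·(23−1)≡18=s; c(2)→15·(2−1)≡15=p; d(3)→15·(3−1)≡4=e; a(0)→15·(0−1)≡11=l (all mod 26).

gospel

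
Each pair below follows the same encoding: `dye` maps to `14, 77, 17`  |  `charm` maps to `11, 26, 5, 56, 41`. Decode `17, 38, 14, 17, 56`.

elder

d(#4)→14 and y(#25)→77: differences scale by 3, so n = 3·pos + 2. With a=1..z=26, the number is 3·pos + 2.
Reversing it on 17, 38, 14, 17, 56: 17→(17−2)÷3=5=e, 38→(38−2)÷3=12=l, 14→(14−2)÷3=4=d, 17→(17−2)÷3=5=e, 56→(56−2)÷3=18=r.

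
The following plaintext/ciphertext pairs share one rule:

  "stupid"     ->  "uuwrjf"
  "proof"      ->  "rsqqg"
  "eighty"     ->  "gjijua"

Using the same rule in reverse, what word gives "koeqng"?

It's a Vigenère-style cipher with numeric key [2,1,2]: position i shifts by key[i mod 3].
Undoing it on koeqng: k−2=i, o−1=n, e−2=c, q−2=o, n−1=m, g−2=e.

income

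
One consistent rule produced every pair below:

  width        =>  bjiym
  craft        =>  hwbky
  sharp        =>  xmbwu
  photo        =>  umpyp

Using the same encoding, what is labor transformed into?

qbgpw

The shift depends on letter class: consonant w→b is +5, but vowel i→j is +1. The rule splits by letter class: vowels +1, consonants +5.
Applying it to labor: l(cons)+5=q, a(vowel)+1=b, b(cons)+5=g, o(vowel)+1=p, r(cons)+5=w.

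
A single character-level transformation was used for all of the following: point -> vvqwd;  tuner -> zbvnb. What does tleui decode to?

newly

In point: p→v is +6, o→v is +7, i→q is +8, n→w is +9 — the shift increases by 1 each position. Letter i (0-indexed) is shifted by i+6, so successive shifts are 6, 7, 8, ….
Undoing it on tleui: t−6=n, l−7=e, e−8=w, u−9=l, i−10=y.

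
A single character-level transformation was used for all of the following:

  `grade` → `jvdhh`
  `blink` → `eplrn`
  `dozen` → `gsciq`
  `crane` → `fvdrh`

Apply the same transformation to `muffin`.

pyijlr

Shifts by position in grade: pos 0: g→j (+3), pos 1: r→v (+4), pos 2: a→d (+3), pos 3: d→h (+4) — repeating every 2. The shifts repeat in a cycle of length 2: positions 0,1,… shift by +3, +4, then the pattern repeats.
On muffin: m+3=p, u+4=y, f+3=i, f+4=j, i+3=l, n+4=r.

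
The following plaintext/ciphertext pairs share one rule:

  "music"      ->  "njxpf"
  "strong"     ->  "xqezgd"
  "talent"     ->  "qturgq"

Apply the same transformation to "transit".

Each letter's alphabet position (a=0..z=25) is mapped through 19·x+19 mod 26 — an affine cipher.
On transit: t(19)→19·19+19≡16=q; r(17)→19·17+19≡4=e; a(0)→19·0+19≡19=t; n(13)→19·13+19≡6=g; s(18)→19·18+19≡23=x; i(8)→19·8+19≡15=p; t(19)→19·19+19≡16=q (all mod 26).

qetgxpq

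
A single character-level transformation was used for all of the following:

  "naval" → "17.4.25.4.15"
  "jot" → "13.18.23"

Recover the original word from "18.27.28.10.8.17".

n is letter #14 and maps to 17: an offset of 3. Each letter is replaced by its alphabet position (a=1..z=26) + 3.
Undoing it on 18.27.28.10.8.17: 18→(18−3)÷1=15=o, 27→(27−3)÷1=24=x, 28→(28−3)÷1=25=y, 10→(10−3)÷1=7=g, 8→(8−3)÷1=5=e, 17→(17−3)÷1=14=n.

oxygen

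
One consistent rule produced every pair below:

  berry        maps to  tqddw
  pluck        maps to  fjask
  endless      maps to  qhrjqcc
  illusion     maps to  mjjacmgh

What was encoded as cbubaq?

statue

b(1)→t(19) and e(4)→q(16) fit y≡25x+20 (mod 26); the inverse of 25 mod 26 is 25. Each letter's alphabet position (a=0..z=25) is mapped through 25·x+20 mod 26 — an affine cipher.
Decoding cbubaq: c(2)→25·(2−20)≡18=s; b(1)→25·(1−20)≡19=t; u(20)→25·(20−20)≡0=a; b(1)→25·(1−20)≡19=t; a(0)→25·(0−20)≡20=u; q(16)→25·(16−20)≡4=e (all mod 26).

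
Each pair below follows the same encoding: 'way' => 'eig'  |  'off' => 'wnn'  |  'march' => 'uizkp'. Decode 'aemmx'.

sweep

Every letter moves 8 places later in the alphabet, wrapping around z→a.
Reversing it on aemmx: a−8=s, e−8=w, m−8=e, m−8=e, x−8=p.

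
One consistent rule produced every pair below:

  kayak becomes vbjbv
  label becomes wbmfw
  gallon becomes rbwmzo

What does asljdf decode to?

Shifts by position in kayak: pos 0: k→v (+11), pos 1: a→b (+1), pos 2: y→j (+11), pos 3: a→b (+1) — repeating every 2. A repeating key of period 2 is used — shifts +11, +1 over and over.
Reversing it on asljdf: a−11=p, s−1=r, l−11=a, j−1=i, d−11=s, f−1=e.

praise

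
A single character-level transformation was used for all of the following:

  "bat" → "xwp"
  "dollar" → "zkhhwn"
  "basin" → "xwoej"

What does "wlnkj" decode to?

apron

This is a Caesar cipher with shift 22.
Undoing it on wlnkj: w−22=a, l−22=p, n−22=r, k−22=o, j−22=n.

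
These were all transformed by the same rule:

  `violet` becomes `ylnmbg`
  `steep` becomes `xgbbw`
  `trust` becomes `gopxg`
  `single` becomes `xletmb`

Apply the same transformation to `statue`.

v(21)→y(24) and i(8)→l(11) fit y≡9x+17 (mod 26); the inverse of 9 mod 26 is 3. Treating letters as 0–25, the rule is x ↦ 9x + 17 (mod 26).
For statue: s(18)→9·18+17≡23=x; t(19)→9·19+17≡6=g; a(0)→9·0+17≡17=r; t(19)→9·19+17≡6=g; u(20)→9·20+17≡15=p; e(4)→9·4+17≡1=b (all mod 26).

xgrgpb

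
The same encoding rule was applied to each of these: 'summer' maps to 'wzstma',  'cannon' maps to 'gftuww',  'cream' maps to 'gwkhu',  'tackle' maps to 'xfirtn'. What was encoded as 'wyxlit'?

streak

In summer: s→w is +4, u→z is +5, m→s is +6, m→t is +7 — the shift increases by 1 each position. Letter i (0-indexed) is shifted by i+4, so successive shifts are 4, 5, 6, ….
Undoing it on wyxlit: w−4=s, y−5=t, x−6=r, l−7=e, i−8=a, t−9=k.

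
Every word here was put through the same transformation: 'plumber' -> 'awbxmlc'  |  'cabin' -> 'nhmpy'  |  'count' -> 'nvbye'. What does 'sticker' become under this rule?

depnvlc

Two shifts are in play — +7 for a/e/i/o/u, +11 for every other letter.
Applying it to sticker: s(cons)+11=d, t(cons)+11=e, i(vowel)+7=p, c(cons)+11=n, k(cons)+11=v, e(vowel)+7=l, r(cons)+11=c.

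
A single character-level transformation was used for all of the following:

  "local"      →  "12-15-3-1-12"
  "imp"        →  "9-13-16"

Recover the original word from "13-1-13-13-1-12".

mammal

l is letter #12 and maps to 12: an offset of 0. Each letter is replaced by its alphabet position (a=1, b=2, …, z=26).
Decoding 13-1-13-13-1-12: 13=m, 1=a, 13=m, 13=m, 1=a, 12=l.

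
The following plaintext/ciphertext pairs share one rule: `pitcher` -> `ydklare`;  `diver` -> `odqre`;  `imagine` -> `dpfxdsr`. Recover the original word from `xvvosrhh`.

p(15)→y(24) and i(8)→d(3) fit y≡3x+5 (mod 26); the inverse of 3 mod 26 is 9. Treating letters as 0–25, the rule is x ↦ 3x + 5 (mod 26).
Reversing it on xvvosrhh: x(23)→9·(23−5)≡6=g; v(21)→9·(21−5)≡14=o; v(21)→9·(21−5)≡14=o; o(14)→9·(14−5)≡3=d; s(18)→9·(18−5)≡13=n; r(17)→9·(17−5)≡4=e; h(7)→9·(7−5)≡18=s; h(7)→9·(7−5)≡18=s (all mod 26).

goodness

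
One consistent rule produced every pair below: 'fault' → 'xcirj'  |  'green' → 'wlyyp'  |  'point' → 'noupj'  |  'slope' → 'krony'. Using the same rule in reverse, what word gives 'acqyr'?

f(5)→x(23) and a(0)→c(2) fit y≡25x+2 (mod 26); the inverse of 25 mod 26 is 25. Each letter's alphabet position (a=0..z=25) is mapped through 25·x+2 mod 26 — an affine cipher.
Reversing it on acqyr: a(0)→25·(0−2)≡2=c; c(2)→25·(2−2)≡0=a; q(16)→25·(16−2)≡12=m; y(24)→25·(24−2)≡4=e; r(17)→25·(17−2)≡11=l (all mod 26).

camel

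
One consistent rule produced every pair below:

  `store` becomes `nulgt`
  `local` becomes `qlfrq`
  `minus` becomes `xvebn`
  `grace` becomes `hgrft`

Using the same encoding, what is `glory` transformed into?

hqlgd

s(18)→n(13) and t(19)→u(20) fit y≡7x+17 (mod 26); the inverse of 7 mod 26 is 15. This is an affine cipher: with a=0,…,z=25, each position x becomes (7x+17) mod 26.
On glory: g(6)→7·6+17≡7=h; l(11)→7·11+17≡16=q; o(14)→7·14+17≡11=l; r(17)→7·17+17≡6=g; y(24)→7·24+17≡3=d (all mod 26).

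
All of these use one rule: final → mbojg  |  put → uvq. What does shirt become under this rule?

usjit

Read the word backwards and shift each letter +1.
For shirt: reverse → trihs; then shift: t+1=u, r+1=s, i+1=j, h+1=i, s+1=t.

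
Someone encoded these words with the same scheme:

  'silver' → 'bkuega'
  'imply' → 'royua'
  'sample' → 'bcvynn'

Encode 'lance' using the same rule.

ucwlg

The shifts repeat in a cycle of length 3: positions 0,1,… shift by +9, +2, +9, then the pattern repeats.
For lance: l+9=u, a+2=c, n+9=w, c+9=l, e+2=g.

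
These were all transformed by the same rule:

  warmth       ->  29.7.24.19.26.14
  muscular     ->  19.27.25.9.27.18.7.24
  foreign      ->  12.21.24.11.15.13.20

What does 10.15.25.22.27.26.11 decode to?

dispute

w is letter #23 and maps to 29: an offset of 6. Letters become their 1-based position plus 6 (so a→7, b→8, …).
Undoing it on 10.15.25.22.27.26.11: 10→(10−6)÷1=4=d, 15→(15−6)÷1=9=i, 25→(25−6)÷1=19=s, 22→(22−6)÷1=16=p, 27→(27−6)÷1=21=u, 26→(26−6)÷1=20=t, 11→(11−6)÷1=5=e.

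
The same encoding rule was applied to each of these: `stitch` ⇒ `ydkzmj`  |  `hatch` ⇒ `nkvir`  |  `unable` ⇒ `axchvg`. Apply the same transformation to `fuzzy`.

Shifts by position in stitch: pos 0: s→y (+6), pos 1: t→d (+10), pos 2: i→k (+2), pos 3: t→z (+6), pos 4: c→m (+10), pos 5: h→j (+2) — repeating every 3. It's a Vigenère-style cipher with numeric key [6,10,2]: position i shifts by key[i mod 3].
For fuzzy: f+6=l, u+10=e, z+2=b, z+6=f, y+10=i.

lebfi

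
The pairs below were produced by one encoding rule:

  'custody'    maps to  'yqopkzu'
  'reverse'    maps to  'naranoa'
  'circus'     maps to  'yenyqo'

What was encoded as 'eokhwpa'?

isolate

Every letter moves 22 places later in the alphabet, wrapping around z→a.
Reversing it on eokhwpa: e−22=i, o−22=s, k−22=o, h−22=l, w−22=a, p−22=t, a−22=e.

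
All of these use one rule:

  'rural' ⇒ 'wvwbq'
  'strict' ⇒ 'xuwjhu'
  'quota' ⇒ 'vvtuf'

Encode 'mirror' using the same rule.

rjwsts

Shifts by position in rural: pos 0: r→w (+5), pos 1: u→v (+1), pos 2: r→w (+5), pos 3: a→b (+1) — repeating every 2. A repeating key of period 2 is used — shifts +5, +1 over and over.
On mirror: m+5=r, i+1=j, r+5=w, r+1=s, o+5=t, r+1=s.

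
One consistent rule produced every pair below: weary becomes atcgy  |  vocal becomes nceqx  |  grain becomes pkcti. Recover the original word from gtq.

ore

The output letters match the input read backwards, each shifted +2: weary reversed is yraew. Read the word backwards and shift each letter +2.
Undoing it on gtq: shift back: g−2=e, t−2=r, q−2=o → ero; then reverse → ore.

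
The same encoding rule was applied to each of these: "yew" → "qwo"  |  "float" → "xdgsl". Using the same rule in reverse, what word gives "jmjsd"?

rural

Compare letters: y→q is +18, e→w is +18, w→o is +18 — a constant shift. Each letter is shifted forward by 18 in the alphabet (a Caesar shift of +18).
Reversing it on jmjsd: j−18=r, m−18=u, j−18=r, s−18=a, d−18=l.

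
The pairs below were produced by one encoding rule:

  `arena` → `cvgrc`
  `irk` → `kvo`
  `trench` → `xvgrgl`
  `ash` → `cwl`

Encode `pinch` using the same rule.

tkrgl

The shift depends on letter class: consonant r→v is +4, but vowel a→c is +2. The rule splits by letter class: vowels +2, consonants +4.
On pinch: p(cons)+4=t, i(vowel)+2=k, n(cons)+4=r, c(cons)+4=g, h(cons)+4=l.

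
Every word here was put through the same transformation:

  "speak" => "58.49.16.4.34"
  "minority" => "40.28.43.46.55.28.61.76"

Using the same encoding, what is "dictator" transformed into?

13.28.10.61.4.61.46.55

The formula is n = 3×(alphabet index, a=1) + 1.
Applying it to dictator: d=4→13, i=9→28, c=3→10, t=20→61, a=1→4, t=20→61, o=15→46, r=18→55.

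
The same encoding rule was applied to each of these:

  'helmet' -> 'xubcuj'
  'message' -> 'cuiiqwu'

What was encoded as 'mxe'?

Each letter is shifted forward by 16 in the alphabet (a Caesar shift of +16).
Decoding mxe: m−16=w, x−16=h, e−16=o.

who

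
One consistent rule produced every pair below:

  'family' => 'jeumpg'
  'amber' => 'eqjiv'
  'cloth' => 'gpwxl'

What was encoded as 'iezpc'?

Shifts by position in family: pos 0: f→j (+4), pos 1: a→e (+4), pos 2: m→u (+8), pos 3: i→m (+4), pos 4: l→p (+4), pos 5: y→g (+8) — repeating every 3. The shifts repeat in a cycle of length 3: positions 0,1,… shift by +4, +4, +8, then the pattern repeats.
Decoding iezpc: i−4=e, e−4=a, z−8=r, p−4=l, c−4=y.

early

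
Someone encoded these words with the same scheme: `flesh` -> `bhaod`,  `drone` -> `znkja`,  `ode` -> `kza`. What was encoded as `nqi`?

Compare letters: f→b is +22, l→h is +22, e→a is +22 — a constant shift. It's a constant shift of +22 (ROT22).
Decoding nqi: n−22=r, q−22=u, i−22=m.

rum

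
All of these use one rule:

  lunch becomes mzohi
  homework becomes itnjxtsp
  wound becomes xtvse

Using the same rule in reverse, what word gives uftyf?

Shifts by position in lunch: pos 0: l→m (+1), pos 1: u→z (+5), pos 2: n→o (+1), pos 3: c→h (+5) — repeating every 2. A repeating key of period 2 is used — shifts +1, +5 over and over.
Decoding uftyf: u−1=t, f−5=a, t−1=s, y−5=t, f−1=e.

taste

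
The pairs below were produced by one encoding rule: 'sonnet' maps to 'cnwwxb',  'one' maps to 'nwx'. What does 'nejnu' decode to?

Two steps: reverse the string, then apply a Caesar shift of +9.
Reversing it on nejnu: shift back: n−9=e, e−9=v, j−9=a, n−9=e, u−9=l → evael; then reverse → leave.

leave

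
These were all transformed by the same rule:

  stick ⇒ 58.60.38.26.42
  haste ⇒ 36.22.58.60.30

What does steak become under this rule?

58.60.30.22.42

s(#19)→58 and t(#20)→60: differences scale by 2, so n = 2·pos + 20. Each letter becomes 2×(its alphabet position, a=1..z=26) + 20.
Applying it to steak: s=19→58, t=20→60, e=5→30, a=1→22, k=11→42.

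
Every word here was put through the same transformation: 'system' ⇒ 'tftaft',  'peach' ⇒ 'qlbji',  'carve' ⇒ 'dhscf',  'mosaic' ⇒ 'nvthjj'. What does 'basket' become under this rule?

chtrfa

Shifts by position in system: pos 0: s→t (+1), pos 1: y→f (+7), pos 2: s→t (+1), pos 3: t→a (+7) — repeating every 2. A repeating key of period 2 is used — shifts +1, +7 over and over.
Applying it to basket: b+1=c, a+7=h, s+1=t, k+7=r, e+1=f, t+7=a.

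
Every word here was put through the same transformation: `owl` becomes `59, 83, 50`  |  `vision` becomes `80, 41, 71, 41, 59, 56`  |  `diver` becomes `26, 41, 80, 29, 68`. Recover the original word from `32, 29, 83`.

few

With a=1..z=26, the number is 3·pos + 14.
Reversing it on 32, 29, 83: 32→(32−14)÷3=6=f, 29→(29−14)÷3=5=e, 83→(83−14)÷3=23=w.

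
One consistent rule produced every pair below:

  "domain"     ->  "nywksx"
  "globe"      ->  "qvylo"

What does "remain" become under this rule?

bowksx

This is a Caesar cipher with shift 10.
On remain: r+10=b, e+10=o, m+10=w, a+10=k, i+10=s, n+10=x.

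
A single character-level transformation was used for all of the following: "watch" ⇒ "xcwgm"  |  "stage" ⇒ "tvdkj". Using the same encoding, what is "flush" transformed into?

The shift increases by 1 at each position, starting from +1: 1, 2, 3, ….
Applying it to flush: f+1=g, l+2=n, u+3=x, s+4=w, h+5=m.

gnxwm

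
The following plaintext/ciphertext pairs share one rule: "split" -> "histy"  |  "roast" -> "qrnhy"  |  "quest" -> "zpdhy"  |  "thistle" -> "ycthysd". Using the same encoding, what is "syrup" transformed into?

hfqpi

This is an affine cipher: with a=0,…,z=25, each position x becomes (17x+13) mod 26.
For syrup: s(18)→17·18+13≡7=h; y(24)→17·24+13≡5=f; r(17)→17·17+13≡16=q; u(20)→17·20+13≡15=p; p(15)→17·15+13≡8=i (all mod 26).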